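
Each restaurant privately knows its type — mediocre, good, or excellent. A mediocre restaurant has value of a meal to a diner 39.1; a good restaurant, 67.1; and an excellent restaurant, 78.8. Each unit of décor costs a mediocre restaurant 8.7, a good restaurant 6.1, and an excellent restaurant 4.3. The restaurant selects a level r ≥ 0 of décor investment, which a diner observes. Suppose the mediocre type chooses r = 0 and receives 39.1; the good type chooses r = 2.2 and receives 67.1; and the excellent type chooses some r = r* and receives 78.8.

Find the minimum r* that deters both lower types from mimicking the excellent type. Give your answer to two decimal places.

Good type (on-path payoff 67.1 − 6.1×2.2 = 53.68) won't mimic when 53.68 ≥ 78.8 − 6.1·r*, i.e. r* ≥ 4.12.
Mediocre type (on-path payoff 39.1) won't mimic when 39.1 ≥ 78.8 − 8.7·r*, i.e. r* ≥ 4.56.
Both must hold, so r* = max(4.56, 4.12) = 4.56. The mediocre type's constraint binds.

4.56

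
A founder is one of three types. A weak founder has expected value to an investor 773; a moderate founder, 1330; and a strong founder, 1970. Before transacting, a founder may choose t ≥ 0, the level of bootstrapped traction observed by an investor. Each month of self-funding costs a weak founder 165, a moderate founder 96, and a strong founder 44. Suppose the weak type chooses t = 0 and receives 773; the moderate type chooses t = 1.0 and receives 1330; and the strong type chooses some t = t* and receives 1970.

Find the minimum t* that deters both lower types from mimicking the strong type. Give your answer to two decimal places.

7.67

Moderate type (on-path payoff 1330 − 96×1.0 = 1234) won't mimic when 1234 ≥ 1970 − 96·t*, i.e. t* ≥ 7.67.
Weak type (on-path payoff 773) won't mimic when 773 ≥ 1970 − 165·t*, i.e. t* ≥ 7.25.
Both must hold, so t* = max(7.25, 7.67) = 7.67. The moderate type's constraint binds.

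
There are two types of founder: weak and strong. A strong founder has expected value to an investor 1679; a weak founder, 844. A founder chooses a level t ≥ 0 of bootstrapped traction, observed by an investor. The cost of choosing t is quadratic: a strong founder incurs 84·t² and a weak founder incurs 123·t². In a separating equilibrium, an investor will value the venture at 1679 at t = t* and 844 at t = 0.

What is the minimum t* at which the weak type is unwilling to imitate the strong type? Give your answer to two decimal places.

2.61

The weak type at t = 0 receives 844; imitating at t* yields 1679 − 123·t*².
Indifference: 844 = 1679 − 123·t*², so t*² = (1679 − 844) / 123 ≈ 6.7886.
t* = √6.7886 ≈ 2.61.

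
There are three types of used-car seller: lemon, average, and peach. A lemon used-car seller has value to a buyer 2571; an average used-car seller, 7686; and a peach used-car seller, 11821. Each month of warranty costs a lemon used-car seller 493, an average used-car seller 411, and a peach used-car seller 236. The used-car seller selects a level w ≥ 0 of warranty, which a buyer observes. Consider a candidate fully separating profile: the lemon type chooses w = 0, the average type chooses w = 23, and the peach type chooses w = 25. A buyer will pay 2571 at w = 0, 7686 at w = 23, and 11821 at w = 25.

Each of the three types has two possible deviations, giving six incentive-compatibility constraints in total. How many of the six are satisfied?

Lemon (own payoff 2571): to w=23 gives 7686 − 493×23 = -3653 → no gain ✓; to w=25 gives 11821 − 493×25 = -504 → no gain ✓.
Average (own payoff 7686 − 411×23 = -1767): to w=0 gives 2571 → profitable ✗; to w=25 gives 11821 − 411×25 = 1546 → profitable ✗.
Peach (own payoff 11821 − 236×25 = 5921): to w=0 gives 2571 → no gain ✓; to w=23 gives 7686 − 236×23 = 2258 → no gain ✓.
4 of the 6 constraints hold; not an equilibrium.

4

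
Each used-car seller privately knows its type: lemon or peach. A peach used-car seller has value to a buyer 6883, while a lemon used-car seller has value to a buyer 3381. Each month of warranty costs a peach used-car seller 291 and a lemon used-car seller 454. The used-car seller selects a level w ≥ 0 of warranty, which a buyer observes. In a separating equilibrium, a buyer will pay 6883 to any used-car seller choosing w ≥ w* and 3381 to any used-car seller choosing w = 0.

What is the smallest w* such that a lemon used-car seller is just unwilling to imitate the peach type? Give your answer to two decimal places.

A lemon used-car seller choosing w = 0 receives 3381.
Imitating at w* instead would pay 6883 at cost 454·w*, netting 6883 − 454·w*.
Indifference: 3381 = 6883 − 454·w*, so w* = (6883 − 3381) / 454 ≈ 7.71.
This is the lemon type's binding incentive-compatibility constraint; any w ≥ 7.71 sustains separation on that side.

7.71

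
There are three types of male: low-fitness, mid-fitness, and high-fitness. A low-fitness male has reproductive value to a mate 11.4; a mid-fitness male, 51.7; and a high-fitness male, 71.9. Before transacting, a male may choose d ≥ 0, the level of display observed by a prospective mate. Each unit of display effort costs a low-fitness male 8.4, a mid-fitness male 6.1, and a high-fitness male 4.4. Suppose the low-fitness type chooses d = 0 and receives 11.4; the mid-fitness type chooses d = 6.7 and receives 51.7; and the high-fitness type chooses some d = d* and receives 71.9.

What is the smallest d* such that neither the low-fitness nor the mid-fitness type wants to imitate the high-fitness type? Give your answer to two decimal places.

Low-fitness type (on-path payoff 11.4) won't mimic when 11.4 ≥ 71.9 − 8.4·d*, i.e. d* ≥ 7.20.
Mid-fitness type (on-path payoff 51.7 − 6.1×6.7 = 10.83) won't mimic when 10.83 ≥ 71.9 − 6.1·d*, i.e. d* ≥ 10.01.
Both must hold, so d* = max(7.20, 10.01) = 10.01. The mid-fitness type's constraint binds.

10.01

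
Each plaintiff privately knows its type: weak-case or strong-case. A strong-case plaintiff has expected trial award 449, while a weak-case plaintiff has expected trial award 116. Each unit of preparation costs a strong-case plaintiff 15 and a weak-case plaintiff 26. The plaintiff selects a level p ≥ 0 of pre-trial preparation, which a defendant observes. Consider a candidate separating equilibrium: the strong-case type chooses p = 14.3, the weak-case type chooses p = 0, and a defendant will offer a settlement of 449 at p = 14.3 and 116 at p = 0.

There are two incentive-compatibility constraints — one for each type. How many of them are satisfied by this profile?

Weak-case type: stay at 0 → 116; mimic → 449 − 26 × 14.3 = 77.2. IC holds (116 ≥ 77.2).
Strong-case type: signal → 449 − 15 × 14.3 = 234.5; deviate to 0 → 116. IC holds (234.5 ≥ 116).
2 of 2 constraints hold, so this is a separating equilibrium.

2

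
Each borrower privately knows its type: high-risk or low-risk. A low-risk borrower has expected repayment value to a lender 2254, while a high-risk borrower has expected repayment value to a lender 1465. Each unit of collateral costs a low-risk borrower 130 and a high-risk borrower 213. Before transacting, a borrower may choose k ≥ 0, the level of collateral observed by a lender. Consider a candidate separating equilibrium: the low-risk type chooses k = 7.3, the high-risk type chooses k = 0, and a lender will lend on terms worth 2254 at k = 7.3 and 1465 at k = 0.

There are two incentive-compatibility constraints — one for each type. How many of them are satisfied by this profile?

Low-risk type: signal → 2254 − 130 × 7.3 = 1305; deviate to 0 → 1465. IC fails (1305 < 1465).
High-risk type: stay at 0 → 1465; mimic → 2254 − 213 × 7.3 = 699.1. IC holds (1465 ≥ 699.1).
1 of 2 constraints hold, so this profile is not an equilibrium.

1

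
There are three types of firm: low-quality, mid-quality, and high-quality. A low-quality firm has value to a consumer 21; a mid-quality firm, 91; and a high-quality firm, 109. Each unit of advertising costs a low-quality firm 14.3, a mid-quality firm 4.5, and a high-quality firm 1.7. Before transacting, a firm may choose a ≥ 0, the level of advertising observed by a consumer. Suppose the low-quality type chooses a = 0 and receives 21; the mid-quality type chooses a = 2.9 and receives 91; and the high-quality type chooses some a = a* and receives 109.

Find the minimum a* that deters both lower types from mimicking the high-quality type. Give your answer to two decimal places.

6.90

Low-quality type (on-path payoff 21) won't mimic when 21 ≥ 109 − 14.3·a*, i.e. a* ≥ 6.15.
Mid-quality type (on-path payoff 91 − 4.5×2.9 = 77.95) won't mimic when 77.95 ≥ 109 − 4.5·a*, i.e. a* ≥ 6.90.
Both must hold, so a* = max(6.15, 6.90) = 6.90. The mid-quality type's constraint binds.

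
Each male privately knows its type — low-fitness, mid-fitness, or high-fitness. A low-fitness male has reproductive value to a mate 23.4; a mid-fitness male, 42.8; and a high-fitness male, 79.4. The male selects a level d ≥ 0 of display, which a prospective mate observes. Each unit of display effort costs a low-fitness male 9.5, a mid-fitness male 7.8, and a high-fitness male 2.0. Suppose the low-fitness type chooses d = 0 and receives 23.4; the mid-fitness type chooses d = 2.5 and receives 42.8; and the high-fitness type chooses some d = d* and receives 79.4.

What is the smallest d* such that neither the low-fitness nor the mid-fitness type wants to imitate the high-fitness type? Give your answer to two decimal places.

7.19

Low-fitness type (on-path payoff 23.4) won't mimic when 23.4 ≥ 79.4 − 9.5·d*, i.e. d* ≥ 5.89.
Mid-fitness type (on-path payoff 42.8 − 7.8×2.5 = 23.3) won't mimic when 23.3 ≥ 79.4 − 7.8·d*, i.e. d* ≥ 7.19.
Both must hold, so d* = max(5.89, 7.19) = 7.19. The mid-fitness type's constraint binds.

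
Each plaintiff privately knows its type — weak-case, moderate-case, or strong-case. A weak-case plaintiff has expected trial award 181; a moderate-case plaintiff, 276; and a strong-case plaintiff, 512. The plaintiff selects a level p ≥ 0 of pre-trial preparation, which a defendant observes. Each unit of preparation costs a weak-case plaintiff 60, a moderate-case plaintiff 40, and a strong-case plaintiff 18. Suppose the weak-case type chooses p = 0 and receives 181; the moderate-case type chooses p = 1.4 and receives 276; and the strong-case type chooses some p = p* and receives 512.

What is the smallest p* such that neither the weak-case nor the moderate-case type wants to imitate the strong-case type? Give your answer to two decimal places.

Moderate-case type (on-path payoff 276 − 40×1.4 = 220) won't mimic when 220 ≥ 512 − 40·p*, i.e. p* ≥ 7.30.
Weak-case type (on-path payoff 181) won't mimic when 181 ≥ 512 − 60·p*, i.e. p* ≥ 5.52.
Both must hold, so p* = max(5.52, 7.30) = 7.30. The moderate-case type's constraint binds.

7.30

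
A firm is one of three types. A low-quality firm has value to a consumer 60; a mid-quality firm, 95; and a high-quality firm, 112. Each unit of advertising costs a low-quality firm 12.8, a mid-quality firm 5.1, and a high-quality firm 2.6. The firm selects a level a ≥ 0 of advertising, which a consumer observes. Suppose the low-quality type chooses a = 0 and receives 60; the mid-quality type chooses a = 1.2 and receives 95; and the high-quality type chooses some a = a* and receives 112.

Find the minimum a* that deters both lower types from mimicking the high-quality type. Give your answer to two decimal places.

4.53

Low-quality type (on-path payoff 60) won't mimic when 60 ≥ 112 − 12.8·a*, i.e. a* ≥ 4.06.
Mid-quality type (on-path payoff 95 − 5.1×1.2 = 88.88) won't mimic when 88.88 ≥ 112 − 5.1·a*, i.e. a* ≥ 4.53.
Both must hold, so a* = max(4.06, 4.53) = 4.53. The mid-quality type's constraint binds.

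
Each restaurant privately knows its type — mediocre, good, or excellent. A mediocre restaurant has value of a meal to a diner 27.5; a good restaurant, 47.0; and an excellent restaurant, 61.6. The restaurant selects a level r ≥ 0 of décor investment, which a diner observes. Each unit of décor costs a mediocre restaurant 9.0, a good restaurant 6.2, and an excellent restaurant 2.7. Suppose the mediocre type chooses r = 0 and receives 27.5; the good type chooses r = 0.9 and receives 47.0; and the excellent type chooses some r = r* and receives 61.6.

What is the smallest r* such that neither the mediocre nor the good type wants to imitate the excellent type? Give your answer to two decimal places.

3.79

Mediocre type (on-path payoff 27.5) won't mimic when 27.5 ≥ 61.6 − 9.0·r*, i.e. r* ≥ 3.79.
Good type (on-path payoff 47.0 − 6.2×0.9 = 41.42) won't mimic when 41.42 ≥ 61.6 − 6.2·r*, i.e. r* ≥ 3.25.
Both must hold, so r* = max(3.79, 3.25) = 3.79. The mediocre type's constraint binds.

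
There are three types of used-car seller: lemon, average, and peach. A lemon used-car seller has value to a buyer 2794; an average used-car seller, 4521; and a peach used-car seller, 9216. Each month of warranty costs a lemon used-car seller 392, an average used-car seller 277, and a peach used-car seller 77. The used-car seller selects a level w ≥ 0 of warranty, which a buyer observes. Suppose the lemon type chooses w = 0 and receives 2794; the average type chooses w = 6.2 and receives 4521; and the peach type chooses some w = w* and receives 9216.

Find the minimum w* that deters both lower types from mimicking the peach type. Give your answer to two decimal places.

23.15

Average type (on-path payoff 4521 − 277×6.2 = 2803.6) won't mimic when 2803.6 ≥ 9216 − 277·w*, i.e. w* ≥ 23.15.
Lemon type (on-path payoff 2794) won't mimic when 2794 ≥ 9216 − 392·w*, i.e. w* ≥ 16.38.
Both must hold, so w* = max(16.38, 23.15) = 23.15. The average type's constraint binds.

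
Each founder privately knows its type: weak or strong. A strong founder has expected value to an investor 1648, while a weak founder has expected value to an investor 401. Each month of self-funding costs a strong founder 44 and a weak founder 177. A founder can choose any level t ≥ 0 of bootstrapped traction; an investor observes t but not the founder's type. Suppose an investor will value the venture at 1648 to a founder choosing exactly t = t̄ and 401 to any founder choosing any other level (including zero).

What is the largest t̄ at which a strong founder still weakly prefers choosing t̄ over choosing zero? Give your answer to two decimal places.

28.34

Choosing t̄ yields the strong type 1648 − 44·t̄; choosing zero yields 401.
The strong type is indifferent at 1648 − 44·t̄ = 401, i.e. t̄ = (1648 − 401) / 44 ≈ 28.34.
For any t̄ above 28.34 the strong type would rather pool at zero, so separation collapses.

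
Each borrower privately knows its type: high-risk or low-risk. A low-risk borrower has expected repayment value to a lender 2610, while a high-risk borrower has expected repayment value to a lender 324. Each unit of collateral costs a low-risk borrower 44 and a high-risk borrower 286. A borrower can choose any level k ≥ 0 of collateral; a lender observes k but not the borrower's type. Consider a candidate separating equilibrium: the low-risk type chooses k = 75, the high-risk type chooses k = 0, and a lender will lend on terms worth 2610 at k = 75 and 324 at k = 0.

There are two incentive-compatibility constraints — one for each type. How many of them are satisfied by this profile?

1

Low-risk type: signal → 2610 − 44 × 75 = -690; deviate to 0 → 324. IC fails (-690 < 324).
High-risk type: stay at 0 → 324; mimic → 2610 − 286 × 75 = -18840. IC holds (324 ≥ -18840).
1 of 2 constraints hold, so this profile is not an equilibrium.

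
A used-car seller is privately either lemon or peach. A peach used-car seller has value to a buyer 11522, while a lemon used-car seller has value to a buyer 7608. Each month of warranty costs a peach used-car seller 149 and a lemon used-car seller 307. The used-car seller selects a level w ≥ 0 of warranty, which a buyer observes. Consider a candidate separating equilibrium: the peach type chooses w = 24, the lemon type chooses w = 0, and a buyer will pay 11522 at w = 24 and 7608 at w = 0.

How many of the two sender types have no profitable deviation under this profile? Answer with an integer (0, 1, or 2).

Lemon type: stay at 0 → 7608; mimic → 11522 − 307 × 24 = 4154. IC holds (7608 ≥ 4154).
Peach type: signal → 11522 − 149 × 24 = 7946; deviate to 0 → 7608. IC holds (7946 ≥ 7608).
2 of 2 constraints hold, so this is a separating equilibrium.

2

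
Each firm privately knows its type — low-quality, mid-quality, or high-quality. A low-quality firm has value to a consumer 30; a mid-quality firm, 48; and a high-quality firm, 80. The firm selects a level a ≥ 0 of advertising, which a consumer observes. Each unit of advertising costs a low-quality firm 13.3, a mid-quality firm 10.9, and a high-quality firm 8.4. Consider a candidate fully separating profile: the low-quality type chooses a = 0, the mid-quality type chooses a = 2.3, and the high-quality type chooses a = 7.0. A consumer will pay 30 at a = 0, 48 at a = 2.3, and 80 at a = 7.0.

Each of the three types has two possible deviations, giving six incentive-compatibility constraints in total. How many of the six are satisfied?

Mid-quality (own payoff 48 − 10.9×2.3 = 22.93): to a=0 gives 30 → profitable ✗; to a=7.0 gives 80 − 10.9×7.0 = 3.7 → no gain ✓.
Low-quality (own payoff 30): to a=2.3 gives 48 − 13.3×2.3 = 17.41 → no gain ✓; to a=7.0 gives 80 − 13.3×7.0 = -13.1 → no gain ✓.
High-quality (own payoff 80 − 8.4×7.0 = 21.2): to a=0 gives 30 → profitable ✗; to a=2.3 gives 48 − 8.4×2.3 = 28.68 → profitable ✗.
3 of the 6 constraints hold; not an equilibrium.

3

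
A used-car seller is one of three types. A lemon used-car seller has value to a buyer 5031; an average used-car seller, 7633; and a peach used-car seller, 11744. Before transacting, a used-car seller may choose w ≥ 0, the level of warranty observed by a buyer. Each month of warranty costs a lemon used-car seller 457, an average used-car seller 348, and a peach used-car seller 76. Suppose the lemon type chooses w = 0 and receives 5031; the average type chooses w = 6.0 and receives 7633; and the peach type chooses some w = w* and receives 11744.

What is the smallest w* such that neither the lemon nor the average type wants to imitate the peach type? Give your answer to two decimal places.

Lemon type (on-path payoff 5031) won't mimic when 5031 ≥ 11744 − 457·w*, i.e. w* ≥ 14.69.
Average type (on-path payoff 7633 − 348×6.0 = 5545) won't mimic when 5545 ≥ 11744 − 348·w*, i.e. w* ≥ 17.81.
Both must hold, so w* = max(14.69, 17.81) = 17.81. The average type's constraint binds.

17.81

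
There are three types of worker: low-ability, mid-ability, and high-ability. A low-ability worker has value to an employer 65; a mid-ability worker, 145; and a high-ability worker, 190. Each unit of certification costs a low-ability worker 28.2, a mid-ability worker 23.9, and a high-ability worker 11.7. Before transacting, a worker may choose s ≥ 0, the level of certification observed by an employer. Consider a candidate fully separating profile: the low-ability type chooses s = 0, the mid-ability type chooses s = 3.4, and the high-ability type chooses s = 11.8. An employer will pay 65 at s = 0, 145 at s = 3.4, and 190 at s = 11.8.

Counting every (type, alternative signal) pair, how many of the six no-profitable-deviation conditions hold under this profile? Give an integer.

Mid-ability (own payoff 145 − 23.9×3.4 = 63.74): to s=0 gives 65 → profitable ✗; to s=11.8 gives 190 − 23.9×11.8 = -92.02 → no gain ✓.
High-ability (own payoff 190 − 11.7×11.8 = 51.94): to s=0 gives 65 → profitable ✗; to s=3.4 gives 145 − 11.7×3.4 = 105.22 → profitable ✗.
Low-ability (own payoff 65): to s=3.4 gives 145 − 28.2×3.4 = 49.12 → no gain ✓; to s=11.8 gives 190 − 28.2×11.8 = -142.76 → no gain ✓.
3 of the 6 constraints hold; not an equilibrium.

3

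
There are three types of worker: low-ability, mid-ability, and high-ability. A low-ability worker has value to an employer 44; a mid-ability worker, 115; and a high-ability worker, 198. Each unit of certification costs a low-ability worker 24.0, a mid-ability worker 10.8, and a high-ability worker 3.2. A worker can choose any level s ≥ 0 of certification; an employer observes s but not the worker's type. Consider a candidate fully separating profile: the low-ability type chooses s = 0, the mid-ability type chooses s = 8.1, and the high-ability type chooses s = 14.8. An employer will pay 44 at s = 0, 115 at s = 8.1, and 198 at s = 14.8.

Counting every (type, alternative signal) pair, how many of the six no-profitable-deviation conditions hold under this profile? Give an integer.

Low-ability (own payoff 44): to s=8.1 gives 115 − 24.0×8.1 = -79.4 → no gain ✓; to s=14.8 gives 198 − 24.0×14.8 = -157.2 → no gain ✓.
Mid-ability (own payoff 115 − 10.8×8.1 = 27.52): to s=0 gives 44 → profitable ✗; to s=14.8 gives 198 − 10.8×14.8 = 38.16 → profitable ✗.
High-ability (own payoff 198 − 3.2×14.8 = 150.64): to s=0 gives 44 → no gain ✓; to s=8.1 gives 115 − 3.2×8.1 = 89.08 → no gain ✓.
4 of the 6 constraints hold; not an equilibrium.

4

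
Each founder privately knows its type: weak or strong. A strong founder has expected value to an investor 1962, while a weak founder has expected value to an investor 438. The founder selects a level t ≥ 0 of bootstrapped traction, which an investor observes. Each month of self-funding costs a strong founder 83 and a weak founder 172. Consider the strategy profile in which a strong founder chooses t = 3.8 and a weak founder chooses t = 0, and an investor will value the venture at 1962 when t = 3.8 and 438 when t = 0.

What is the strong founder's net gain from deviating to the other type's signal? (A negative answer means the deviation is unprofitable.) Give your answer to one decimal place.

Playing t = 3.8 the strong founder receives 1962 − 83 × 3.8 = 1646.6.
Deviating to t = 0 yields 438 instead.
Gain from deviating: 438 − 1646.6 = -1208.6.
The gain is negative, so the strong type's incentive-compatibility constraint is satisfied.

-1208.6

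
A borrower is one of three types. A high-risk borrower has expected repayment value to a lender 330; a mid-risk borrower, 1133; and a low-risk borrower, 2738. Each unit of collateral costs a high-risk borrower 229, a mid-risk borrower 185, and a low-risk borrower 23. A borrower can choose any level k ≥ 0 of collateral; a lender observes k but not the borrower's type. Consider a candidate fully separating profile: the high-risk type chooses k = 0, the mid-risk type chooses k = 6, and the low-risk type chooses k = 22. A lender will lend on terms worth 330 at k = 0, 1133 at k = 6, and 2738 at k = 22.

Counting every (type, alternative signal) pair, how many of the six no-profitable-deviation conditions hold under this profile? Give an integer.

Mid-risk (own payoff 1133 − 185×6 = 23): to k=0 gives 330 → profitable ✗; to k=22 gives 2738 − 185×22 = -1332 → no gain ✓.
Low-risk (own payoff 2738 − 23×22 = 2232): to k=0 gives 330 → no gain ✓; to k=6 gives 1133 − 23×6 = 995 → no gain ✓.
High-risk (own payoff 330): to k=6 gives 1133 − 229×6 = -241 → no gain ✓; to k=22 gives 2738 − 229×22 = -2300 → no gain ✓.
5 of the 6 constraints hold; not an equilibrium.

5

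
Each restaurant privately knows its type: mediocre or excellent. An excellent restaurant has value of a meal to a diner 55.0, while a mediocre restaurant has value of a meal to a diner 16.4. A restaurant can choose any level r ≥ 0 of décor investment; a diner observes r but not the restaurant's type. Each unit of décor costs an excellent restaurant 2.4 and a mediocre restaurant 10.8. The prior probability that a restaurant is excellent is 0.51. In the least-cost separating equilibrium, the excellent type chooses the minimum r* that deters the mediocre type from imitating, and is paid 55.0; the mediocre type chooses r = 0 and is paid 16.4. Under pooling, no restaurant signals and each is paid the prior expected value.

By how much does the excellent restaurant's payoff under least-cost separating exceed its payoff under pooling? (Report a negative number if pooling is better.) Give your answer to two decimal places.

10.34

Least-cost separating signal: r* solves 16.4 = 55.0 − 10.8·r*, so r* = (55.0 − 16.4)/10.8 ≈ 3.5741.
Excellent type's separating payoff: 55.0 − 2.4 × r* = 55.0 − 2.4 × (55.0 − 16.4)/10.8 = 55.0 − 92.64/10.8 ≈ 46.4222.
Pooling payoff: 0.51 × 55.0 + 0.49 × 16.4 = 36.086.
Difference: 46.4222 − 36.086 = 10.3362, i.e. 10.34 to two decimal places.
The excellent type prefers to separate.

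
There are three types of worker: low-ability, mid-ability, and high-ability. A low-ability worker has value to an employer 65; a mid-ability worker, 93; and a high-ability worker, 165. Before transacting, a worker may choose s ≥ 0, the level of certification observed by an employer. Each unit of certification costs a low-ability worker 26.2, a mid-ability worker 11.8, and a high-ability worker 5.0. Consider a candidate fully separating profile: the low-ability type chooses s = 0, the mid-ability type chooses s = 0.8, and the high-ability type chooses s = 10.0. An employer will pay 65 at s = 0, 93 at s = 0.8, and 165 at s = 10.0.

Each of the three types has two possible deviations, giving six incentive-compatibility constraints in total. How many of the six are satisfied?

5

High-ability (own payoff 165 − 5.0×10.0 = 115): to s=0 gives 65 → no gain ✓; to s=0.8 gives 93 − 5.0×0.8 = 89 → no gain ✓.
Mid-ability (own payoff 93 − 11.8×0.8 = 83.56): to s=0 gives 65 → no gain ✓; to s=10.0 gives 165 − 11.8×10.0 = 47 → no gain ✓.
Low-ability (own payoff 65): to s=0.8 gives 93 − 26.2×0.8 = 72.04 → profitable ✗; to s=10.0 gives 165 − 26.2×10.0 = -97 → no gain ✓.
5 of the 6 constraints hold; not an equilibrium.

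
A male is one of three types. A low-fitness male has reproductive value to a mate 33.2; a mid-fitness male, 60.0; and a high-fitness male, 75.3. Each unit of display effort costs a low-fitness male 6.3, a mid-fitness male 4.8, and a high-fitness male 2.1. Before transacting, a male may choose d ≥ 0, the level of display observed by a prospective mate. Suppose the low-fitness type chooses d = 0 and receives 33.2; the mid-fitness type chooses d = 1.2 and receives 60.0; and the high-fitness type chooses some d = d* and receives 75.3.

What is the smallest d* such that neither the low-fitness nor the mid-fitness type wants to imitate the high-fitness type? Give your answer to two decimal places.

6.68

Low-fitness type (on-path payoff 33.2) won't mimic when 33.2 ≥ 75.3 − 6.3·d*, i.e. d* ≥ 6.68.
Mid-fitness type (on-path payoff 60.0 − 4.8×1.2 = 54.24) won't mimic when 54.24 ≥ 75.3 − 4.8·d*, i.e. d* ≥ 4.39.
Both must hold, so d* = max(6.68, 4.39) = 6.68. The low-fitness type's constraint binds.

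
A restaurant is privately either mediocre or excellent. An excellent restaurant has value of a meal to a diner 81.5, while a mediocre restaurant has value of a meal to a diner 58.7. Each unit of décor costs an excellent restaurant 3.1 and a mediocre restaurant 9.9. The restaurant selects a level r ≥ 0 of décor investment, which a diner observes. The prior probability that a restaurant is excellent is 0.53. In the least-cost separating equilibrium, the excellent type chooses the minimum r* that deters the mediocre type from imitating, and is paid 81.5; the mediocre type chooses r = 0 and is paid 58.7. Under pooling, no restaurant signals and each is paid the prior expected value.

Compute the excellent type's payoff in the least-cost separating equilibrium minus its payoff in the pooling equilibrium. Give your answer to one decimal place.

3.6

Least-cost separating signal: r* solves 58.7 = 81.5 − 9.9·r*, so r* = (81.5 − 58.7)/9.9 ≈ 2.3030.
Excellent type's separating payoff: 81.5 − 3.1 × r* = 81.5 − 3.1 × (81.5 − 58.7)/9.9 = 81.5 − 70.68/9.9 ≈ 74.361.
Pooling payoff: 0.53 × 81.5 + 0.47 × 58.7 = 70.784.
Difference: 74.361 − 70.784 = 3.577, i.e. 3.6 to one decimal place.
The excellent type prefers to separate.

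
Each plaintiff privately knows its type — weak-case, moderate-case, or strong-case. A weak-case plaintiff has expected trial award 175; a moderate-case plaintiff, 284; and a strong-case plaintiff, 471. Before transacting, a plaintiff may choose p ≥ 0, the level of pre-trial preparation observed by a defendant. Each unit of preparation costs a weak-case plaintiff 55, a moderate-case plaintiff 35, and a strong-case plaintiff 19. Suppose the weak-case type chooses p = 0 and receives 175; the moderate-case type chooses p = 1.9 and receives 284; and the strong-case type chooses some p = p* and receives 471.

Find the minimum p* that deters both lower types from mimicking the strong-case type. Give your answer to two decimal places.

7.24

Moderate-case type (on-path payoff 284 − 35×1.9 = 217.5) won't mimic when 217.5 ≥ 471 − 35·p*, i.e. p* ≥ 7.24.
Weak-case type (on-path payoff 175) won't mimic when 175 ≥ 471 − 55·p*, i.e. p* ≥ 5.38.
Both must hold, so p* = max(5.38, 7.24) = 7.24. The moderate-case type's constraint binds.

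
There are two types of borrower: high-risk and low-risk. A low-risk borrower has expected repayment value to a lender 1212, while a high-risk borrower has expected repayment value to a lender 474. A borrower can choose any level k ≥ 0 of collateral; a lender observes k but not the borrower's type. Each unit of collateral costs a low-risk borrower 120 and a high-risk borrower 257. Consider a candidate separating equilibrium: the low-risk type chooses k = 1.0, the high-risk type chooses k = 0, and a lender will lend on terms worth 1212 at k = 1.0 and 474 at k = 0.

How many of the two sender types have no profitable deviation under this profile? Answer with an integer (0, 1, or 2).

Low-risk type: signal → 1212 − 120 × 1.0 = 1092; deviate to 0 → 474. IC holds (1092 ≥ 474).
High-risk type: stay at 0 → 474; mimic → 1212 − 257 × 1.0 = 955. IC fails (474 < 955).
1 of 2 constraints hold, so this profile is not an equilibrium.

1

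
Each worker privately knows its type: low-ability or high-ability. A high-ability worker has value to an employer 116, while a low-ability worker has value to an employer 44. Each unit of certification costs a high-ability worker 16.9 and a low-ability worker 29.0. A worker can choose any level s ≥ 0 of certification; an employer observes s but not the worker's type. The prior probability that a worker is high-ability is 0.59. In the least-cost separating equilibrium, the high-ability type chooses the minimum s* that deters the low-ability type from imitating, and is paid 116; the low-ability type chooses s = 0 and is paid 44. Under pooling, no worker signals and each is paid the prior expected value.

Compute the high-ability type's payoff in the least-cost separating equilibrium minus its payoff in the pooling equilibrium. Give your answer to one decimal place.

Least-cost separating signal: s* solves 44 = 116 − 29.0·s*, so s* = (116 − 44)/29.0 ≈ 2.4828.
High-ability type's separating payoff: 116 − 16.9 × s* = 116 − 16.9 × (116 − 44)/29.0 = 116 − 1216.8/29.0 ≈ 74.041.
Pooling payoff: 0.59 × 116 + 0.41 × 44 = 86.48.
Difference: 74.041 − 86.48 = -12.439, i.e. -12.4 to one decimal place.
The high-ability type would prefer the pooling outcome.

-12.4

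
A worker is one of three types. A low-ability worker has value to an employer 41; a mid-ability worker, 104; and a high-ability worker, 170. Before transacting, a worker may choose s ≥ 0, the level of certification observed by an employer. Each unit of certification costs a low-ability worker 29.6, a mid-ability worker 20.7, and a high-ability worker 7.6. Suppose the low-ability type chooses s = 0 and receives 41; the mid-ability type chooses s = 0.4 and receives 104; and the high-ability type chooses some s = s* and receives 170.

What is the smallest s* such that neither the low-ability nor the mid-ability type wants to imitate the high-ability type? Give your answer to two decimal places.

Low-ability type (on-path payoff 41) won't mimic when 41 ≥ 170 − 29.6·s*, i.e. s* ≥ 4.36.
Mid-ability type (on-path payoff 104 − 20.7×0.4 = 95.72) won't mimic when 95.72 ≥ 170 − 20.7·s*, i.e. s* ≥ 3.59.
Both must hold, so s* = max(4.36, 3.59) = 4.36. The low-ability type's constraint binds.

4.36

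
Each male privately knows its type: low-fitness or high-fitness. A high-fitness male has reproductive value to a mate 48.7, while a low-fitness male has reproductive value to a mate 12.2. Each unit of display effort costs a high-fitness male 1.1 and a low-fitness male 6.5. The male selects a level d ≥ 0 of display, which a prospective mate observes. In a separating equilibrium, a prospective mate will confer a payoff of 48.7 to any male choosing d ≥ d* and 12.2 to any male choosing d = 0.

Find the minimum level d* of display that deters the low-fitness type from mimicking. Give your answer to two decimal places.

5.62

A low-fitness male choosing d = 0 receives 12.2.
Imitating at d* instead would pay 48.7 at cost 6.5·d*, netting 48.7 − 6.5·d*.
Indifference: 12.2 = 48.7 − 6.5·d*, so d* = (48.7 − 12.2) / 6.5 ≈ 5.62.
At d* the low-fitness type's incentive constraint just binds; the high-fitness type strictly prefers d* since its per-unit cost is lower.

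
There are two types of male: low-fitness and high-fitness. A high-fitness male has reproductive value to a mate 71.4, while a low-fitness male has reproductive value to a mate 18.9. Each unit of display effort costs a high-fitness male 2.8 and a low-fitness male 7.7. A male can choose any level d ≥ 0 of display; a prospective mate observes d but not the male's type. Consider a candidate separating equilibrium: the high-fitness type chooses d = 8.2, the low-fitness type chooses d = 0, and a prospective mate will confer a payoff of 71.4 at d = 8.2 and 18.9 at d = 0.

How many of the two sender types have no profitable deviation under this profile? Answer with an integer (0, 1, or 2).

High-fitness type: signal → 71.4 − 2.8 × 8.2 = 48.44; deviate to 0 → 18.9. IC holds (48.44 ≥ 18.9).
Low-fitness type: stay at 0 → 18.9; mimic → 71.4 − 7.7 × 8.2 = 8.26. IC holds (18.9 ≥ 8.26).
2 of 2 constraints hold, so this is a separating equilibrium.

2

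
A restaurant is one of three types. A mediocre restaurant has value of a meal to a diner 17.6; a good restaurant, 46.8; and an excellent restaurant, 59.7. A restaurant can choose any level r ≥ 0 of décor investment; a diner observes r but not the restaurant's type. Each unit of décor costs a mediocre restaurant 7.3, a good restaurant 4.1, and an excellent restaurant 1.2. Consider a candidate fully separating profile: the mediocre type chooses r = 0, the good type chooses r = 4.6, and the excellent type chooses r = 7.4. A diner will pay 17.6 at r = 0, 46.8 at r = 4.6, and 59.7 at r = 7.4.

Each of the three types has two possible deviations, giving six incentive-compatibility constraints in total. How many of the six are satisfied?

5

Good (own payoff 46.8 − 4.1×4.6 = 27.94): to r=0 gives 17.6 → no gain ✓; to r=7.4 gives 59.7 − 4.1×7.4 = 29.36 → profitable ✗.
Mediocre (own payoff 17.6): to r=4.6 gives 46.8 − 7.3×4.6 = 13.22 → no gain ✓; to r=7.4 gives 59.7 − 7.3×7.4 = 5.68 → no gain ✓.
Excellent (own payoff 59.7 − 1.2×7.4 = 50.82): to r=0 gives 17.6 → no gain ✓; to r=4.6 gives 46.8 − 1.2×4.6 = 41.28 → no gain ✓.
5 of the 6 constraints hold; not an equilibrium.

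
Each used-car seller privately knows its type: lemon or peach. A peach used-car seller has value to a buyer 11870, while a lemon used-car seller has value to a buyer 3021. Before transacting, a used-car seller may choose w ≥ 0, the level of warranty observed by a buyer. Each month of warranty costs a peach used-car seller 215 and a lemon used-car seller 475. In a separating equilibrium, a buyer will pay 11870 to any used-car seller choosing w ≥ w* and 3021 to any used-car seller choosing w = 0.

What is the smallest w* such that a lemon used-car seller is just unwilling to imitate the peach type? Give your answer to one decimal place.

18.6

A lemon used-car seller choosing w = 0 receives 3021.
Imitating at w* instead would pay 11870 at cost 475·w*, netting 11870 − 475·w*.
Indifference: 3021 = 11870 − 475·w*, so w* = (11870 − 3021) / 475 ≈ 18.6.
At w* the lemon type's incentive constraint just binds; the peach type strictly prefers w* since its per-unit cost is lower.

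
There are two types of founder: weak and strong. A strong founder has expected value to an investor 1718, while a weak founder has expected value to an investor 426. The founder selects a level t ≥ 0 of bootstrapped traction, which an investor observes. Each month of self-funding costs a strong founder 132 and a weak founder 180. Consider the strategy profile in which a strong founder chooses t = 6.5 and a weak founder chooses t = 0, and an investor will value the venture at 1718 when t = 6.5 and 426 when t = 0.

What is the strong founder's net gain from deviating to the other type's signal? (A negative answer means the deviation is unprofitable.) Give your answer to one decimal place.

-434.0

Playing t = 6.5 the strong founder receives 1718 − 132 × 6.5 = 860.
Deviating to t = 0 yields 426 instead.
Gain from deviating: 426 − 860 = -434.0.
The gain is negative, so the strong type's incentive-compatibility constraint is satisfied.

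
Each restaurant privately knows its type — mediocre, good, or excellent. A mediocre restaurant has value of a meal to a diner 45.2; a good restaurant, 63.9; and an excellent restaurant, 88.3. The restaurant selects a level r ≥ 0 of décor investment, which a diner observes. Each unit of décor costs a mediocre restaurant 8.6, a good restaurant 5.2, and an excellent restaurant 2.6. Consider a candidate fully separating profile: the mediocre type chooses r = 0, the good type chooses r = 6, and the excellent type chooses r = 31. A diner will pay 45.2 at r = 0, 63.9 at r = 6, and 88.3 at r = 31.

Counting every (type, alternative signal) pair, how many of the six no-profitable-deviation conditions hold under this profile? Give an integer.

Good (own payoff 63.9 − 5.2×6 = 32.7): to r=0 gives 45.2 → profitable ✗; to r=31 gives 88.3 − 5.2×31 = -72.9 → no gain ✓.
Excellent (own payoff 88.3 − 2.6×31 = 7.7): to r=0 gives 45.2 → profitable ✗; to r=6 gives 63.9 − 2.6×6 = 48.3 → profitable ✗.
Mediocre (own payoff 45.2): to r=6 gives 63.9 − 8.6×6 = 12.3 → no gain ✓; to r=31 gives 88.3 − 8.6×31 = -178.3 → no gain ✓.
3 of the 6 constraints hold; not an equilibrium.

3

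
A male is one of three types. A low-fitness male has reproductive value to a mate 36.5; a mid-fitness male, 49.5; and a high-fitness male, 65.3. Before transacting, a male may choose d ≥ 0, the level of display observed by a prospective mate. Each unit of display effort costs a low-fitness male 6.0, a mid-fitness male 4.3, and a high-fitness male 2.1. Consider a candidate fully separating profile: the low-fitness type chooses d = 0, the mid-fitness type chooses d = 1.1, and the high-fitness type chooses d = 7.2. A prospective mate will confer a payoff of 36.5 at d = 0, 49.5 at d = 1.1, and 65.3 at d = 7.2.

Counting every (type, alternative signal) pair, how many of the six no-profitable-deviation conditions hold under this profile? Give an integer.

5

Low-fitness (own payoff 36.5): to d=1.1 gives 49.5 − 6.0×1.1 = 42.9 → profitable ✗; to d=7.2 gives 65.3 − 6.0×7.2 = 22.1 → no gain ✓.
Mid-fitness (own payoff 49.5 − 4.3×1.1 = 44.77): to d=0 gives 36.5 → no gain ✓; to d=7.2 gives 65.3 − 4.3×7.2 = 34.34 → no gain ✓.
High-fitness (own payoff 65.3 − 2.1×7.2 = 50.18): to d=0 gives 36.5 → no gain ✓; to d=1.1 gives 49.5 − 2.1×1.1 = 47.19 → no gain ✓.
5 of the 6 constraints hold; not an equilibrium.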